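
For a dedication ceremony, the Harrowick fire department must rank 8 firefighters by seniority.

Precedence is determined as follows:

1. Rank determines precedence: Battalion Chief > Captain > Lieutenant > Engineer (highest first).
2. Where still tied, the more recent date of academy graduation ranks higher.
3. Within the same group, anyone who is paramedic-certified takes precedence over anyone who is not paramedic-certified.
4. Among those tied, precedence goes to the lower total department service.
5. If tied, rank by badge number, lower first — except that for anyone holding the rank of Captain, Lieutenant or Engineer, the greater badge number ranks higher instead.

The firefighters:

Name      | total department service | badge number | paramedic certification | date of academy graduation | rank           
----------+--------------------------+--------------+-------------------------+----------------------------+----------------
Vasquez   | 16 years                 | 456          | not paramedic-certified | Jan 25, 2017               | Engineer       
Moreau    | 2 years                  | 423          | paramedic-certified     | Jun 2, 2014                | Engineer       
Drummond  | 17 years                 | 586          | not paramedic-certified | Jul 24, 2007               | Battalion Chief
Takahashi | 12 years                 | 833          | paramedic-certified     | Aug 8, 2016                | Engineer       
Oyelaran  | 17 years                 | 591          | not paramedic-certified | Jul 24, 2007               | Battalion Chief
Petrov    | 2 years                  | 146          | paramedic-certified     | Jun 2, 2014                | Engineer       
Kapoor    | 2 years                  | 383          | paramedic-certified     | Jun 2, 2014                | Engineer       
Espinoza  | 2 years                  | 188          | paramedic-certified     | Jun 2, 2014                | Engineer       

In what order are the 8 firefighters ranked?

Drummond, Oyelaran, Vasquez, Takahashi, Moreau, Kapoor, Espinoza, Petrov

By rank: Drummond and Oyelaran (Battalion Chief); then Vasquez, Takahashi, Moreau, Kapoor, Espinoza and Petrov (Engineer).
Drummond and Oyelaran both have date of academy graduation Jul 24, 2007, so the next rule applies.
Drummond and Oyelaran are each not paramedic-certified, so the next rule applies.
Drummond and Oyelaran both have total department service 17 years, so the next rule applies.
Among Drummond and Oyelaran, by badge number (lower first): Drummond (586) before Oyelaran (591).
Among Vasquez, Takahashi, Moreau, Kapoor, Espinoza and Petrov, by date of academy graduation (later first): Vasquez (Jan 25, 2017) before Takahashi (Aug 8, 2016) before Moreau, Kapoor, Espinoza and Petrov (Jun 2, 2014).
Moreau, Kapoor, Espinoza and Petrov are each paramedic-certified, so the next rule applies.
Moreau, Kapoor, Espinoza and Petrov all have total department service 2 years, so the next rule applies.
Among Moreau, Kapoor, Espinoza and Petrov, by badge number (higher first) (reversed rule for this group): Moreau (423) before Kapoor (383) before Espinoza (188) before Petrov (146).
Full order: Drummond, Oyelaran, Vasquez, Takahashi, Moreau, Kapoor, Espinoza, Petrov.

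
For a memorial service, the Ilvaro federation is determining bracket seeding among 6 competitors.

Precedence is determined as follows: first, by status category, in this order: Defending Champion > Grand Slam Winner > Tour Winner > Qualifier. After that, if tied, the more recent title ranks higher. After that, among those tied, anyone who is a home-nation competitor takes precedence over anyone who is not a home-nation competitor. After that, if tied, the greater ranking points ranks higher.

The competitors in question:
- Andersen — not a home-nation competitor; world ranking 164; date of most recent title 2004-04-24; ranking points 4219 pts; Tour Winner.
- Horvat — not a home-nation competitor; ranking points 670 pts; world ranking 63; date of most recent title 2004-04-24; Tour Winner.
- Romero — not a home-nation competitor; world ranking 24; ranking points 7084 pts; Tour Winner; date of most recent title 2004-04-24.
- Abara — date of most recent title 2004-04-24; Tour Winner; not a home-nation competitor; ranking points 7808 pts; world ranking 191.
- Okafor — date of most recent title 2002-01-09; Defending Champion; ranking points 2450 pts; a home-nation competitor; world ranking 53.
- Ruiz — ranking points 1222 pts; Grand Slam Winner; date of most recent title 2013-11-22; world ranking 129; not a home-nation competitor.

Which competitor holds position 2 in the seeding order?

By status category: Okafor (Defending Champion); then Ruiz (Grand Slam Winner); then Abara, Romero, Andersen and Horvat (Tour Winner).
Abara, Romero, Andersen and Horvat all have date of most recent title 2004-04-24, so the next rule applies.
Abara, Romero, Andersen and Horvat are each not a home-nation competitor, so the next rule applies.
Among Abara, Romero, Andersen and Horvat, by ranking points (higher first): Abara (7808 pts) before Romero (7084 pts) before Andersen (4219 pts) before Horvat (670 pts).
Order: Okafor, Ruiz, Abara, Romero, Andersen, Horvat.

Ruiz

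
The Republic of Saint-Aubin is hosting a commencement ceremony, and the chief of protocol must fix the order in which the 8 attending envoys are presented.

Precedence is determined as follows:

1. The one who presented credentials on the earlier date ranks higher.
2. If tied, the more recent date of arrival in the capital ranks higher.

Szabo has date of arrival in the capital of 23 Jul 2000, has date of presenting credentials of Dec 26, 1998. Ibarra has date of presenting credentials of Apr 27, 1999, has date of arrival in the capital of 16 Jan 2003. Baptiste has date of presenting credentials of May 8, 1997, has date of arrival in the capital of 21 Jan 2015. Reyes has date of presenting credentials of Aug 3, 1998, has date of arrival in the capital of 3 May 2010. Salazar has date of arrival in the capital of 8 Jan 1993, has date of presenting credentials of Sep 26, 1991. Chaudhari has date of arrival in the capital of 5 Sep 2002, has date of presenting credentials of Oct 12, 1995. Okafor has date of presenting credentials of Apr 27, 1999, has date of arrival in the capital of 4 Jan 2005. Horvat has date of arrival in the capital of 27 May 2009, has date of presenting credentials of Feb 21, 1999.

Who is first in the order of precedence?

Salazar

By date of presenting credentials (earlier first): Salazar (Sep 26, 1991); then Chaudhari (Oct 12, 1995); then Baptiste (May 8, 1997); then Reyes (Aug 3, 1998); then Szabo (Dec 26, 1998); then Horvat (Feb 21, 1999); then Okafor and Ibarra (both Apr 27, 1999).
Among Okafor and Ibarra, by date of arrival in the capital (later first): Okafor (4 Jan 2005) before Ibarra (16 Jan 2003).
Order: Salazar, Chaudhari, Baptiste, Reyes, Szabo, Horvat, Okafor, Ibarra.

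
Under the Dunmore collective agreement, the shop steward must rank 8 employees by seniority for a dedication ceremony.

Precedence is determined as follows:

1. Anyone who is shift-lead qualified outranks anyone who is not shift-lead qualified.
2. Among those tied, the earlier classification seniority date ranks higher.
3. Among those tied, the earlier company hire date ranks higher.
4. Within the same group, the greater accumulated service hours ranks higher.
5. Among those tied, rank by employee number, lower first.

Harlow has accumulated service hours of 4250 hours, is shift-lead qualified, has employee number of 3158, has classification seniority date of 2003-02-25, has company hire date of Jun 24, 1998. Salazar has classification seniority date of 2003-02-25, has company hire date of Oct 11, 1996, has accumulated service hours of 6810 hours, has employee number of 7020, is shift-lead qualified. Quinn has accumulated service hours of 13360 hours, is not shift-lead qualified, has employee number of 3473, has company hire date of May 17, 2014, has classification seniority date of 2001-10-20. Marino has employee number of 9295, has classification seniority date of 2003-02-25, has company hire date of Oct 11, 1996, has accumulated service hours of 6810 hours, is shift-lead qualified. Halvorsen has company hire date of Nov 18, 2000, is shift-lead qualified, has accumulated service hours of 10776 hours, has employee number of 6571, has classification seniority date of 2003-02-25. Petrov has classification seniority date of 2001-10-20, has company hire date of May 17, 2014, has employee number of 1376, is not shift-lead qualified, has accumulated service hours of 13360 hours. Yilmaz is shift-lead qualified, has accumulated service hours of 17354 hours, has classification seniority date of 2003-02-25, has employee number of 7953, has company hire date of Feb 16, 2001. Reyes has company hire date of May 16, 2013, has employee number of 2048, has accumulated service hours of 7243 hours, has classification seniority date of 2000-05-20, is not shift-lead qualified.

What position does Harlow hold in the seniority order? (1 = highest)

3

By the first rule: Salazar, Marino, Harlow, Halvorsen and Yilmaz (each shift-lead qualified); then Reyes, Petrov and Quinn (each not shift-lead qualified).
Salazar, Marino, Harlow, Halvorsen and Yilmaz all have classification seniority date 2003-02-25, so the next rule applies.
Among Salazar, Marino, Harlow, Halvorsen and Yilmaz, by company hire date (earlier first): Salazar and Marino (Oct 11, 1996) before Harlow (Jun 24, 1998) before Halvorsen (Nov 18, 2000) before Yilmaz (Feb 16, 2001).
Salazar and Marino both have accumulated service hours 6810 hours, so the next rule applies.
Among Salazar and Marino, by employee number (lower first): Salazar (7020) before Marino (9295).
Among Reyes, Petrov and Quinn, by classification seniority date (earlier first): Reyes (2000-05-20) before Petrov and Quinn (2001-10-20).
Petrov and Quinn both have company hire date May 17, 2014, so the next rule applies.
Petrov and Quinn both have accumulated service hours 13360 hours, so the next rule applies.
Among Petrov and Quinn, by employee number (lower first): Petrov (1376) before Quinn (3473).
Order: Salazar, Marino, Harlow, Halvorsen, Yilmaz, Reyes, Petrov, Quinn. So position 3.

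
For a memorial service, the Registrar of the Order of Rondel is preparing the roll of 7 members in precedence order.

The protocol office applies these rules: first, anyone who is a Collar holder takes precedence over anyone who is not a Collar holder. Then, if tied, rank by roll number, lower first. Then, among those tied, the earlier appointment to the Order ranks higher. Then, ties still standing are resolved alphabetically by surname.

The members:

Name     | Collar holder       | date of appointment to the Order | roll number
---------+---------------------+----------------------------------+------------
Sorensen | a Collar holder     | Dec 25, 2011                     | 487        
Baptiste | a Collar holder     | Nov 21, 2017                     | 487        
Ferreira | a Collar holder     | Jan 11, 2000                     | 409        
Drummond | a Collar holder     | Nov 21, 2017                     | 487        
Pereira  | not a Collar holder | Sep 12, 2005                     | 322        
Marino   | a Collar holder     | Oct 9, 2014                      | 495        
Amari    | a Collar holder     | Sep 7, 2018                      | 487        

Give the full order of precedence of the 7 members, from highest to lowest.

By the first rule: Ferreira, Sorensen, Baptiste, Drummond, Amari and Marino (each a Collar holder); then Pereira (not a Collar holder).
Among Ferreira, Sorensen, Baptiste, Drummond, Amari and Marino, by roll number (lower first): Ferreira (409) before Sorensen, Baptiste, Drummond and Amari (487) before Marino (495).
Among Sorensen, Baptiste, Drummond and Amari, by date of appointment to the Order (earlier first): Sorensen (Dec 25, 2011) before Baptiste and Drummond (Nov 21, 2017) before Amari (Sep 7, 2018).
Among Baptiste and Drummond, alphabetically by surname: Baptiste before Drummond.
Full order: Ferreira, Sorensen, Baptiste, Drummond, Amari, Marino, Pereira.

Ferreira, Sorensen, Baptiste, Drummond, Amari, Marino, Pereira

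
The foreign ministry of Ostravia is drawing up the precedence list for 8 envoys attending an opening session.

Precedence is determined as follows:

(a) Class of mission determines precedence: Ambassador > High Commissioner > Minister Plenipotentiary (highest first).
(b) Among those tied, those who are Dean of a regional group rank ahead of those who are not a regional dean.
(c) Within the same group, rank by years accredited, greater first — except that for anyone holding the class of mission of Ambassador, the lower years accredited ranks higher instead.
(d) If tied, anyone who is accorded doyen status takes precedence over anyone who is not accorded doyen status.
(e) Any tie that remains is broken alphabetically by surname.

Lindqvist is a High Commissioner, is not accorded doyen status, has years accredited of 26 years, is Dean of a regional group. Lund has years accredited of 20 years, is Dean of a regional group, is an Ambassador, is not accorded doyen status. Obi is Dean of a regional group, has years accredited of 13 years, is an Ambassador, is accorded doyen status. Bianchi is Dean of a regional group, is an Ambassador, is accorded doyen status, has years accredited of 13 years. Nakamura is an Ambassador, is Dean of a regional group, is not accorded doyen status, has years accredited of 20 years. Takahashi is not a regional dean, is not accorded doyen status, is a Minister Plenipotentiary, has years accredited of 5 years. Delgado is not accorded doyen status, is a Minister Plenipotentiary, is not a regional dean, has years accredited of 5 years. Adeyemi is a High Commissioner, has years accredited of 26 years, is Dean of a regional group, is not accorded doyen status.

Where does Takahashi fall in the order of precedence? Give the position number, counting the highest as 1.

8

By class of mission: Bianchi, Obi, Lund and Nakamura (Ambassador); then Adeyemi and Lindqvist (High Commissioner); then Delgado and Takahashi (Minister Plenipotentiary).
Bianchi, Obi, Lund and Nakamura are each Dean of a regional group, so the next rule applies.
Among Bianchi, Obi, Lund and Nakamura, by years accredited (lower first) (reversed rule for this group): Bianchi and Obi (13 years) before Lund and Nakamura (20 years).
Bianchi and Obi are each accorded doyen status, so the next rule applies.
Among Bianchi and Obi, alphabetically by surname: Bianchi before Obi.
Lund and Nakamura are each not accorded doyen status, so the next rule applies.
Among Lund and Nakamura, alphabetically by surname: Lund before Nakamura.
Adeyemi and Lindqvist are each Dean of a regional group, so the next rule applies.
Adeyemi and Lindqvist both have years accredited 26 years, so the next rule applies.
Adeyemi and Lindqvist are each not accorded doyen status, so the next rule applies.
Among Adeyemi and Lindqvist, alphabetically by surname: Adeyemi before Lindqvist.
Delgado and Takahashi are each not a regional dean, so the next rule applies.
Delgado and Takahashi both have years accredited 5 years, so the next rule applies.
Delgado and Takahashi are each not accorded doyen status, so the next rule applies.
Among Delgado and Takahashi, alphabetically by surname: Delgado before Takahashi.
Order: Bianchi, Obi, Lund, Nakamura, Adeyemi, Lindqvist, Delgado, Takahashi. So position 8.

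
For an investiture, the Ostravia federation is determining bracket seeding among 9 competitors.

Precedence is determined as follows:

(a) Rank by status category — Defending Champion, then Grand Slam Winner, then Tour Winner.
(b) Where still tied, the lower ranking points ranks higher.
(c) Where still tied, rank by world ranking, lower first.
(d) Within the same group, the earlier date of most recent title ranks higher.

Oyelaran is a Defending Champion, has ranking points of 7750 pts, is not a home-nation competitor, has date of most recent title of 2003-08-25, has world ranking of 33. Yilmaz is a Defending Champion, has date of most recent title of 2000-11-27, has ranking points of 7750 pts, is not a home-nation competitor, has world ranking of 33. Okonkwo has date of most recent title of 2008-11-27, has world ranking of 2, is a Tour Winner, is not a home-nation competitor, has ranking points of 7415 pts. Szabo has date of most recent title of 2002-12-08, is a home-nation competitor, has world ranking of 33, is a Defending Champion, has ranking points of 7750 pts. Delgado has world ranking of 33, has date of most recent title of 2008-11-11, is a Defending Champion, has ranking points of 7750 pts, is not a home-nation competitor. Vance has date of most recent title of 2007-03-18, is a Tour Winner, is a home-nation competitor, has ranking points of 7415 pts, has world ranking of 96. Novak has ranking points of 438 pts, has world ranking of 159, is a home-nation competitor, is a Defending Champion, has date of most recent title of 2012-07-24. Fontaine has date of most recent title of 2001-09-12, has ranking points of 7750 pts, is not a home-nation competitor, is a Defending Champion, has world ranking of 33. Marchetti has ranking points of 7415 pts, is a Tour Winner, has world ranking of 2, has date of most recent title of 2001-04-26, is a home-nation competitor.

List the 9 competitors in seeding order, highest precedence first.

Novak, Yilmaz, Fontaine, Szabo, Oyelaran, Delgado, Marchetti, Okonkwo, Vance

By status category: Novak, Yilmaz, Fontaine, Szabo, Oyelaran and Delgado (Defending Champion); then Marchetti, Okonkwo and Vance (Tour Winner).
Among Novak, Yilmaz, Fontaine, Szabo, Oyelaran and Delgado, by ranking points (lower first): Novak (438 pts) before Yilmaz, Fontaine, Szabo, Oyelaran and Delgado (7750 pts).
Yilmaz, Fontaine, Szabo, Oyelaran and Delgado all have world ranking 33, so the next rule applies.
Among Yilmaz, Fontaine, Szabo, Oyelaran and Delgado, by date of most recent title (earlier first): Yilmaz (2000-11-27) before Fontaine (2001-09-12) before Szabo (2002-12-08) before Oyelaran (2003-08-25) before Delgado (2008-11-11).
Marchetti, Okonkwo and Vance all have ranking points 7415 pts, so the next rule applies.
Among Marchetti, Okonkwo and Vance, by world ranking (lower first): Marchetti and Okonkwo (2) before Vance (96).
Among Marchetti and Okonkwo, by date of most recent title (earlier first): Marchetti (2001-04-26) before Okonkwo (2008-11-27).
Full order: Novak, Yilmaz, Fontaine, Szabo, Oyelaran, Delgado, Marchetti, Okonkwo, Vance.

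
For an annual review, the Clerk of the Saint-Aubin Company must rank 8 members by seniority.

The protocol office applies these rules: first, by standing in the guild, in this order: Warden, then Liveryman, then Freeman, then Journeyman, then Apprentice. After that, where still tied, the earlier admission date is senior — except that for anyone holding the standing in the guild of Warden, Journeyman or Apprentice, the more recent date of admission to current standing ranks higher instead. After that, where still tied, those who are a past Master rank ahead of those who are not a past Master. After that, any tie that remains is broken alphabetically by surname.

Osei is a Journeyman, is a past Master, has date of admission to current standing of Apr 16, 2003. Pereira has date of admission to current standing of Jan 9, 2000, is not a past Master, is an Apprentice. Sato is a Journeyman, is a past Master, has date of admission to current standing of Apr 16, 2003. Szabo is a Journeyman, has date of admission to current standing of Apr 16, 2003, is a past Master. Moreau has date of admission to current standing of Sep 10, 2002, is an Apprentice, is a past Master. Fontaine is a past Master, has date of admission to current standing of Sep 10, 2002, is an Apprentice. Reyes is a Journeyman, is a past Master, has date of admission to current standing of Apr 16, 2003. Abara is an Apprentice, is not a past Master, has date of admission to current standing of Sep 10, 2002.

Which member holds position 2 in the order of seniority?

By standing in the guild: Osei, Reyes, Sato and Szabo (Journeyman); then Fontaine, Moreau, Abara and Pereira (Apprentice).
Osei, Reyes, Sato and Szabo all have date of admission to current standing Apr 16, 2003, so the next rule applies.
Osei, Reyes, Sato and Szabo are each a past Master, so the next rule applies.
Among Osei, Reyes, Sato and Szabo, alphabetically by surname: Osei before Reyes before Sato before Szabo.
Among Fontaine, Moreau, Abara and Pereira, by date of admission to current standing (later first) (reversed rule for this group): Fontaine, Moreau and Abara (Sep 10, 2002) before Pereira (Jan 9, 2000).
Among Fontaine, Moreau and Abara, a past Master before not a past Master: Fontaine and Moreau (a past Master) before Abara (not a past Master).
Among Fontaine and Moreau, alphabetically by surname: Fontaine before Moreau.
Order: Osei, Reyes, Sato, Szabo, Fontaine, Moreau, Abara, Pereira.

Reyes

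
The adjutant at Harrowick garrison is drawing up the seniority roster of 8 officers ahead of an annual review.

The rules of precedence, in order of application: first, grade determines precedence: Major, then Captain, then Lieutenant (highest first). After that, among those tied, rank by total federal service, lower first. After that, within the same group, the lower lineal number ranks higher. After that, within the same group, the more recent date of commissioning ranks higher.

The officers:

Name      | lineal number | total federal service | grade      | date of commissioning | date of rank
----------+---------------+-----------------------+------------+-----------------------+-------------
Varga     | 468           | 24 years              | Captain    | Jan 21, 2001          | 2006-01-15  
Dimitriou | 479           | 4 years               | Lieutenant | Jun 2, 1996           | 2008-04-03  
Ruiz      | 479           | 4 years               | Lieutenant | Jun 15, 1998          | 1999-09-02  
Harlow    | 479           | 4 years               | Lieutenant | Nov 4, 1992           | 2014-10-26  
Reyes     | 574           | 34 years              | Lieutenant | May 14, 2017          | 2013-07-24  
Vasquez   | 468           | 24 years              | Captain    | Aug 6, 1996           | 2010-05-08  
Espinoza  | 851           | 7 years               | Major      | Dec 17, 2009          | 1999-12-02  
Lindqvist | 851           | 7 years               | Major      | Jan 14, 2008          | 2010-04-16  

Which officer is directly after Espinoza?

Lindqvist

By grade: Espinoza and Lindqvist (Major); then Varga and Vasquez (Captain); then Ruiz, Dimitriou, Harlow and Reyes (Lieutenant).
Espinoza and Lindqvist both have total federal service 7 years, so the next rule applies.
Espinoza and Lindqvist both have lineal number 851, so the next rule applies.
Among Espinoza and Lindqvist, by date of commissioning (later first): Espinoza (Dec 17, 2009) before Lindqvist (Jan 14, 2008).
Varga and Vasquez both have total federal service 24 years, so the next rule applies.
Varga and Vasquez both have lineal number 468, so the next rule applies.
Among Varga and Vasquez, by date of commissioning (later first): Varga (Jan 21, 2001) before Vasquez (Aug 6, 1996).
Among Ruiz, Dimitriou, Harlow and Reyes, by total federal service (lower first): Ruiz, Dimitriou and Harlow (4 years) before Reyes (34 years).
Ruiz, Dimitriou and Harlow all have lineal number 479, so the next rule applies.
Among Ruiz, Dimitriou and Harlow, by date of commissioning (later first): Ruiz (Jun 15, 1998) before Dimitriou (Jun 2, 1996) before Harlow (Nov 4, 1992).
Order: Espinoza, Lindqvist, Varga, Vasquez, Ruiz, Dimitriou, Harlow, Reyes.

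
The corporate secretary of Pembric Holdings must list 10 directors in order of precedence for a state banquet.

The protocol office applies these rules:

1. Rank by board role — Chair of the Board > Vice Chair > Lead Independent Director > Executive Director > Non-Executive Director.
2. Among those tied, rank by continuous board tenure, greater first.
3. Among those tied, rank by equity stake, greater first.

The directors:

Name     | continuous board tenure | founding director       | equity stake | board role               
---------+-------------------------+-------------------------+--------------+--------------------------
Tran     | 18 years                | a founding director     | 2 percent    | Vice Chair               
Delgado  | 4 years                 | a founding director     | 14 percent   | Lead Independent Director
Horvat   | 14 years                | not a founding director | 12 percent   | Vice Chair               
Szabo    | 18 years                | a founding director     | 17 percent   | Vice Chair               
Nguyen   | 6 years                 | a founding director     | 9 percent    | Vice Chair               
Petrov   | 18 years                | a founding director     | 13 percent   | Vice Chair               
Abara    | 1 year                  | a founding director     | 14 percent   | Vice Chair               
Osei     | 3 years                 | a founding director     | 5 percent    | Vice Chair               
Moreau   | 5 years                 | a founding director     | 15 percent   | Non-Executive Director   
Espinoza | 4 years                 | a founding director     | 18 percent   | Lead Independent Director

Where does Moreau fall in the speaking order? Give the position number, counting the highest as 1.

10

By board role: Szabo, Petrov, Tran, Horvat, Nguyen, Osei and Abara (Vice Chair); then Espinoza and Delgado (Lead Independent Director); then Moreau (Non-Executive Director).
Among Szabo, Petrov, Tran, Horvat, Nguyen, Osei and Abara, by continuous board tenure (higher first): Szabo, Petrov and Tran (18 years) before Horvat (14 years) before Nguyen (6 years) before Osei (3 years) before Abara (1 year).
Among Szabo, Petrov and Tran, by equity stake (higher first): Szabo (17 percent) before Petrov (13 percent) before Tran (2 percent).
Espinoza and Delgado both have continuous board tenure 4 years, so the next rule applies.
Among Espinoza and Delgado, by equity stake (higher first): Espinoza (18 percent) before Delgado (14 percent).
Order: Szabo, Petrov, Tran, Horvat, Nguyen, Osei, Abara, Espinoza, Delgado, Moreau. So position 10.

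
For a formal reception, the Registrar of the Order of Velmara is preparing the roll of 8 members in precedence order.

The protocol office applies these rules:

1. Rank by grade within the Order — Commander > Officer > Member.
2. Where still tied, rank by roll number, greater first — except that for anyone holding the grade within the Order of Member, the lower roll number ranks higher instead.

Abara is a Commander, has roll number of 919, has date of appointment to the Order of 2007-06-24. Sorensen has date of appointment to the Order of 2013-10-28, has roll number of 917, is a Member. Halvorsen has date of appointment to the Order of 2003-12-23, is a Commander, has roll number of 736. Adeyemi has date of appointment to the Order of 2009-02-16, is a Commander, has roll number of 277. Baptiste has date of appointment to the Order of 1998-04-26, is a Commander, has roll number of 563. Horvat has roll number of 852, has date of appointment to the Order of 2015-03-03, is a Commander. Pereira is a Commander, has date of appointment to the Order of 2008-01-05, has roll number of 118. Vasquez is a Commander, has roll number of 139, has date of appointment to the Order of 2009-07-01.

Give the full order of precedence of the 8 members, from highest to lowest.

By grade within the Order: Abara, Horvat, Halvorsen, Baptiste, Adeyemi, Vasquez and Pereira (Commander); then Sorensen (Member).
Among Abara, Horvat, Halvorsen, Baptiste, Adeyemi, Vasquez and Pereira, by roll number (higher first): Abara (919) before Horvat (852) before Halvorsen (736) before Baptiste (563) before Adeyemi (277) before Vasquez (139) before Pereira (118).
Full order: Abara, Horvat, Halvorsen, Baptiste, Adeyemi, Vasquez, Pereira, Sorensen.

Abara, Horvat, Halvorsen, Baptiste, Adeyemi, Vasquez, Pereira, Sorensen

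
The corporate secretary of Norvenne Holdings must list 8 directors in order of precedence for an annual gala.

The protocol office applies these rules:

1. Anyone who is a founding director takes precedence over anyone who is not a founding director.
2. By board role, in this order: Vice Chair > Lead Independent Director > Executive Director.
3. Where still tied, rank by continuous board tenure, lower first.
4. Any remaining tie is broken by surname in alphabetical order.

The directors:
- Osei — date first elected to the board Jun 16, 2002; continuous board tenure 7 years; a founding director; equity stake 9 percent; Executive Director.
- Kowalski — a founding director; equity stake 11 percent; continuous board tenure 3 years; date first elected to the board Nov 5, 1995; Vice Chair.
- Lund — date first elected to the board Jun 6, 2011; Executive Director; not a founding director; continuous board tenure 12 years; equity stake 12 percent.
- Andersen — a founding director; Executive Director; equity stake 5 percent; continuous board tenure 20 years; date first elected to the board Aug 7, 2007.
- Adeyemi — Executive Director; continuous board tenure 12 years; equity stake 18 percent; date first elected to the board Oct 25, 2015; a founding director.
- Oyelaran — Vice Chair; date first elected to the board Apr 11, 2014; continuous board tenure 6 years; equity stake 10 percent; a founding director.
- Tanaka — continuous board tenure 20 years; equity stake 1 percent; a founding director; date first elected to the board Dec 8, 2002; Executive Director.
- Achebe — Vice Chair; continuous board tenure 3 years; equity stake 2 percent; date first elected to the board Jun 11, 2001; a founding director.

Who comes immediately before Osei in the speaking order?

By the first rule: Achebe, Kowalski, Oyelaran, Osei, Adeyemi, Andersen and Tanaka (each a founding director); then Lund (not a founding director).
Among Achebe, Kowalski, Oyelaran, Osei, Adeyemi, Andersen and Tanaka, by board role: Achebe, Kowalski and Oyelaran (Vice Chair) before Osei, Adeyemi, Andersen and Tanaka (Executive Director).
Among Achebe, Kowalski and Oyelaran, by continuous board tenure (lower first): Achebe and Kowalski (3 years) before Oyelaran (6 years).
Among Achebe and Kowalski, alphabetically by surname: Achebe before Kowalski.
Among Osei, Adeyemi, Andersen and Tanaka, by continuous board tenure (lower first): Osei (7 years) before Adeyemi (12 years) before Andersen and Tanaka (20 years).
Among Andersen and Tanaka, alphabetically by surname: Andersen before Tanaka.
Order: Achebe, Kowalski, Oyelaran, Osei, Adeyemi, Andersen, Tanaka, Lund.

Oyelaran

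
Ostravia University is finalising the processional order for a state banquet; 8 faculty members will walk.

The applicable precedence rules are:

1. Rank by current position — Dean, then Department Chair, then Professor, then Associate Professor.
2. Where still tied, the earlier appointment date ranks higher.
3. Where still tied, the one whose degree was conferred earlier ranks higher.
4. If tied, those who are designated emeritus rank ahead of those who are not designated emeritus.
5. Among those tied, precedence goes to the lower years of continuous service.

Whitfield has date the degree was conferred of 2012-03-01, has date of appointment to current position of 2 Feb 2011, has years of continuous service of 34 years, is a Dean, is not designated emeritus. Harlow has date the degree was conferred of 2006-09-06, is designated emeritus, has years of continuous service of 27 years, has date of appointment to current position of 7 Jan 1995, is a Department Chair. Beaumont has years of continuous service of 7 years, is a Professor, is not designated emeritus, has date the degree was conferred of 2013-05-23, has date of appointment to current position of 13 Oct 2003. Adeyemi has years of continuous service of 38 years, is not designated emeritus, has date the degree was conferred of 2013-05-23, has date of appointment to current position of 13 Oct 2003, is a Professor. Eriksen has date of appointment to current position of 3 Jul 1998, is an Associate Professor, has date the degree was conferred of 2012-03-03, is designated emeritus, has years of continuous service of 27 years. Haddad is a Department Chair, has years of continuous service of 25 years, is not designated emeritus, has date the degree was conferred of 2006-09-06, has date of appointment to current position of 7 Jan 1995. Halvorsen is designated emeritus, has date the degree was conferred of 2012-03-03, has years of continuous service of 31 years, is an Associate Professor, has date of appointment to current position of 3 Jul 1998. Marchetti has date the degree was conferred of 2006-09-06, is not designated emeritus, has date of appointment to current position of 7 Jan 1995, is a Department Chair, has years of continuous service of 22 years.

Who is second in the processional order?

Harlow

By current position: Whitfield (Dean); then Harlow, Marchetti and Haddad (Department Chair); then Beaumont and Adeyemi (Professor); then Eriksen and Halvorsen (Associate Professor).
Harlow, Marchetti and Haddad all have date of appointment to current position 7 Jan 1995, so the next rule applies.
Harlow, Marchetti and Haddad all have date the degree was conferred 2006-09-06, so the next rule applies.
Among Harlow, Marchetti and Haddad, designated emeritus before not designated emeritus: Harlow (designated emeritus) before Marchetti and Haddad (not designated emeritus).
Among Marchetti and Haddad, by years of continuous service (lower first): Marchetti (22 years) before Haddad (25 years).
Beaumont and Adeyemi both have date of appointment to current position 13 Oct 2003, so the next rule applies.
Beaumont and Adeyemi both have date the degree was conferred 2013-05-23, so the next rule applies.
Beaumont and Adeyemi are each not designated emeritus, so the next rule applies.
Among Beaumont and Adeyemi, by years of continuous service (lower first): Beaumont (7 years) before Adeyemi (38 years).
Eriksen and Halvorsen both have date of appointment to current position 3 Jul 1998, so the next rule applies.
Eriksen and Halvorsen both have date the degree was conferred 2012-03-03, so the next rule applies.
Eriksen and Halvorsen are each designated emeritus, so the next rule applies.
Among Eriksen and Halvorsen, by years of continuous service (lower first): Eriksen (27 years) before Halvorsen (31 years).
Order: Whitfield, Harlow, Marchetti, Haddad, Beaumont, Adeyemi, Eriksen, Halvorsen.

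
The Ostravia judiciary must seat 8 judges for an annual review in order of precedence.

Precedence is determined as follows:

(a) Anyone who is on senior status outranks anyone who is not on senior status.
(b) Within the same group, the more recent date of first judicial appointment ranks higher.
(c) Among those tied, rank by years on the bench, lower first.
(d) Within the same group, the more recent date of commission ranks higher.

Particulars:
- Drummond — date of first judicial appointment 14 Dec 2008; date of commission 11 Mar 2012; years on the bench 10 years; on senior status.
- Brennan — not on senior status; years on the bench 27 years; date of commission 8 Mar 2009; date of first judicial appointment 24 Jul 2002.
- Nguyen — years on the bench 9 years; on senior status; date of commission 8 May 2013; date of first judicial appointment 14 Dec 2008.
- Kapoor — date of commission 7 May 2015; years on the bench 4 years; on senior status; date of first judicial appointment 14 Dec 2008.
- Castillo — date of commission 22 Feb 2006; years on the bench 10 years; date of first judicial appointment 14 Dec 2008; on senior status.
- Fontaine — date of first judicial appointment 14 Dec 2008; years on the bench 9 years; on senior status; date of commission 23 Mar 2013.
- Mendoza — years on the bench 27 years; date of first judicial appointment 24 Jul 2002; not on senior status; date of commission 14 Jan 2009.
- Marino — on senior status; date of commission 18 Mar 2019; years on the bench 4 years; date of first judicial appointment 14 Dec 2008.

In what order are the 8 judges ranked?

Marino, Kapoor, Nguyen, Fontaine, Drummond, Castillo, Brennan, Mendoza

By the first rule: Marino, Kapoor, Nguyen, Fontaine, Drummond and Castillo (each on senior status); then Brennan and Mendoza (both not on senior status).
Marino, Kapoor, Nguyen, Fontaine, Drummond and Castillo all have date of first judicial appointment 14 Dec 2008, so the next rule applies.
Among Marino, Kapoor, Nguyen, Fontaine, Drummond and Castillo, by years on the bench (lower first): Marino and Kapoor (4 years) before Nguyen and Fontaine (9 years) before Drummond and Castillo (10 years).
Among Marino and Kapoor, by date of commission (later first): Marino (18 Mar 2019) before Kapoor (7 May 2015).
Among Nguyen and Fontaine, by date of commission (later first): Nguyen (8 May 2013) before Fontaine (23 Mar 2013).
Among Drummond and Castillo, by date of commission (later first): Drummond (11 Mar 2012) before Castillo (22 Feb 2006).
Brennan and Mendoza both have date of first judicial appointment 24 Jul 2002, so the next rule applies.
Brennan and Mendoza both have years on the bench 27 years, so the next rule applies.
Among Brennan and Mendoza, by date of commission (later first): Brennan (8 Mar 2009) before Mendoza (14 Jan 2009).
Full order: Marino, Kapoor, Nguyen, Fontaine, Drummond, Castillo, Brennan, Mendoza.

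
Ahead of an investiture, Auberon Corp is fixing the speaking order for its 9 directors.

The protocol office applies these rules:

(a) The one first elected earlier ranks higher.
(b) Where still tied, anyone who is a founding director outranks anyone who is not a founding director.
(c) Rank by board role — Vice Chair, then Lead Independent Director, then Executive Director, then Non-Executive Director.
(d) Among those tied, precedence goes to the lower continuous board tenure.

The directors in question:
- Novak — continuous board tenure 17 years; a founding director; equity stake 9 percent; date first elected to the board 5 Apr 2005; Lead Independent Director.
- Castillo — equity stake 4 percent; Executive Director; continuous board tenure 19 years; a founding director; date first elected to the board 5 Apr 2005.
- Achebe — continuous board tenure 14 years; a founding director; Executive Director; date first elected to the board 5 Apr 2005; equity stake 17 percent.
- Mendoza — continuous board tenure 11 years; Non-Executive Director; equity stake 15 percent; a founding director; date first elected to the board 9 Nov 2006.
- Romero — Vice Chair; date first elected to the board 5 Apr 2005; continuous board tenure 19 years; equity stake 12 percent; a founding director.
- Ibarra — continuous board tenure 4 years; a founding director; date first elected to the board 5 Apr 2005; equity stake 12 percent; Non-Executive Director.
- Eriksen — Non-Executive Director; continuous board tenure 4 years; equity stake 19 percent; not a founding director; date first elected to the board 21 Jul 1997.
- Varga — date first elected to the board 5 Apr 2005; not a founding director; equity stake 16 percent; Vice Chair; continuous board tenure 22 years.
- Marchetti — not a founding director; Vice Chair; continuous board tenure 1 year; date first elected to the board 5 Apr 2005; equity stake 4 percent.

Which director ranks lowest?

Mendoza

By date first elected to the board (earlier first): Eriksen (21 Jul 1997); then Romero, Novak, Achebe, Castillo, Ibarra, Marchetti and Varga (each 5 Apr 2005); then Mendoza (9 Nov 2006).
Among Romero, Novak, Achebe, Castillo, Ibarra, Marchetti and Varga, a founding director before not a founding director: Romero, Novak, Achebe, Castillo and Ibarra (a founding director) before Marchetti and Varga (not a founding director).
Among Romero, Novak, Achebe, Castillo and Ibarra, by board role: Romero (Vice Chair) before Novak (Lead Independent Director) before Achebe and Castillo (Executive Director) before Ibarra (Non-Executive Director).
Among Achebe and Castillo, by continuous board tenure (lower first): Achebe (14 years) before Castillo (19 years).
Marchetti and Varga are each Vice Chair, so the next rule applies.
Among Marchetti and Varga, by continuous board tenure (lower first): Marchetti (1 year) before Varga (22 years).
Order: Eriksen, Romero, Novak, Achebe, Castillo, Ibarra, Marchetti, Varga, Mendoza.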